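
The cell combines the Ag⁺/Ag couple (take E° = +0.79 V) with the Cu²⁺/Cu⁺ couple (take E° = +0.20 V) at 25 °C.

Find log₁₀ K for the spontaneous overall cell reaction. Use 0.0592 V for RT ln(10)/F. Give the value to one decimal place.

10.0

Cathode: Ag⁺/Ag; anode: Cu²⁺/Cu⁺. E°cell = +0.59 V, n = 1.
log K = nE°cell / 0.0592 = (1)(+0.59) / 0.0592 = 10.0.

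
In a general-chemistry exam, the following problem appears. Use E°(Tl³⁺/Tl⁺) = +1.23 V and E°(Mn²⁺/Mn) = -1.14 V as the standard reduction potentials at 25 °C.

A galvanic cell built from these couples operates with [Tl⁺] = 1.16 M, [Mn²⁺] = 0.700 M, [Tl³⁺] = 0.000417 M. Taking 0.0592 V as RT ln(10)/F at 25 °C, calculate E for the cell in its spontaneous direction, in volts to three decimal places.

+2.273 V

Tl³⁺/Tl⁺ is the cathode (higher E°), Mn²⁺/Mn the anode: E°cell = +1.23 − (-1.14) = +2.37 V, n = 2.
Overall: Tl³⁺(aq) + Mn(s) → Tl⁺(aq) + Mn²⁺(aq)
Q = [Tl⁺]·[Mn²⁺] / ([Tl³⁺]); log Q = 3.289.
E = E° − (0.0592/n) log Q = +2.37 − (0.0592/2)(3.289) = +2.273 V.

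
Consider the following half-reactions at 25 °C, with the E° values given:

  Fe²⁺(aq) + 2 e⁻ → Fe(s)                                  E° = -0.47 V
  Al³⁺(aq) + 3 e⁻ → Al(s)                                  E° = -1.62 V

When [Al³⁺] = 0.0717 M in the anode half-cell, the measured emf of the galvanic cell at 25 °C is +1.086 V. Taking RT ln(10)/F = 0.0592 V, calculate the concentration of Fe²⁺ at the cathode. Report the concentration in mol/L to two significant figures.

Fe²⁺/Fe is the cathode, Al³⁺/Al the anode: E°cell = +1.15 V, n = 6.
Overall reaction: 3 Fe²⁺(aq) + 2 Al(s) → 3 Fe(s) + 2 Al³⁺(aq); Q = [Al³⁺]^2/[Fe²⁺]^3.
From E = E° − (0.0592/n) log Q: log Q = (E° − E)·n/0.0592 = (+1.15 − (+1.086))·6/0.0592 = 6.4865.
So 3·log[Fe²⁺] = 2·log(0.0717) − log Q = -2.2890 − (6.4865) = -8.7755; log[Fe²⁺] = -8.7755 / 3 = -2.9252; [Fe²⁺] = 10^(-2.9252) ≈ 0.0012 M.

0.0012 M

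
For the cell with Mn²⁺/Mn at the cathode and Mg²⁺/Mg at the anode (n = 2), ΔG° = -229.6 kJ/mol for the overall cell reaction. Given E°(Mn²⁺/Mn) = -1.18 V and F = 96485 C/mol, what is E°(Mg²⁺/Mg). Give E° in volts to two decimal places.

-2.37 V

E°cell = −ΔG°/(nF) = −(-229.6×10³)/((2)(96485)) = +1.190 V.
Since Mn²⁺/Mn is the cathode and Mg²⁺/Mg the anode, E°cell = E°(Mn²⁺/Mn) − E°(Mg²⁺/Mg).
So E°(Mg²⁺/Mg) = E°(Mn²⁺/Mn) − E°cell = (-1.18) − (+1.190) = -2.37 V.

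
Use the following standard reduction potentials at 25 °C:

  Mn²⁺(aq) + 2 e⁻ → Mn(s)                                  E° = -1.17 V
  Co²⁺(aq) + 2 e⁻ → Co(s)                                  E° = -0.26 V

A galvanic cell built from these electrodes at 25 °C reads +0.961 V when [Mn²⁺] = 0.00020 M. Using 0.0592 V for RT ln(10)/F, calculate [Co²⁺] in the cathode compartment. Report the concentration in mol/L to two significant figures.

0.011 M

Co²⁺/Co is the cathode, Mn²⁺/Mn the anode: E°cell = +0.91 V, n = 2.
Overall reaction: Co²⁺(aq) + Mn(s) → Co(s) + Mn²⁺(aq); Q = [Mn²⁺]^1/[Co²⁺]^1.
From E = E° − (0.0592/n) log Q: log Q = (E° − E)·n/0.0592 = (+0.91 − (+0.961))·2/0.0592 = -1.7230.
So 1·log[Co²⁺] = 1·log(0.0002) − log Q = -3.6990 − (-1.7230) = -1.9760; [Co²⁺] = 10^(-1.9760) ≈ 0.011 M.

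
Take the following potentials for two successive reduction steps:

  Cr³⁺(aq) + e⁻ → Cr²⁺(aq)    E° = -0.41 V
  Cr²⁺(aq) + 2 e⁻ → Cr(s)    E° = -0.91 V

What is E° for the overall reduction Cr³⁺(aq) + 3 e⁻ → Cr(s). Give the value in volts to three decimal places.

Adding the free-energy changes (−nFE°) of the two steps gives −n₃FE°₃ = −n₁FE°₁ − n₂FE°₂.
E°₃ = (1×-0.41 + 2×-0.91) / 3 = (-2.230) / 3 = -0.743 V.

-0.743 V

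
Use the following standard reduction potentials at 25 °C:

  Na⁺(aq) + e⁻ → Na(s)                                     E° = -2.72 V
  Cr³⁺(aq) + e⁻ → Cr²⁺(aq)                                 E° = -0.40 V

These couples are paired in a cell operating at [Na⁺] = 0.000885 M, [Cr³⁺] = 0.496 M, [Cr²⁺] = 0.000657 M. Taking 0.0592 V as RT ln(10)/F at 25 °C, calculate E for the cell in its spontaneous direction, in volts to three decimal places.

Cr³⁺/Cr²⁺ is the cathode (higher E°), Na⁺/Na the anode: E°cell = -0.40 − (-2.72) = +2.32 V, n = 1.
Overall: Cr³⁺(aq) + Na(s) → Cr²⁺(aq) + Na⁺(aq)
Q = [Cr²⁺]·[Na⁺] / ([Cr³⁺]); log Q = -5.931.
E = E° − (0.0592/n) log Q = +2.32 − (0.0592/1)(-5.931) = +2.671 V.

+2.671 V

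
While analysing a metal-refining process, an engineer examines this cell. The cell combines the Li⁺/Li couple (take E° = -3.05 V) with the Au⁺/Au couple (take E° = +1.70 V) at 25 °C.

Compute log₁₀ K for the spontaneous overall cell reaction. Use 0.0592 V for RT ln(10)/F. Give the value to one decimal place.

Cathode: Au⁺/Au; anode: Li⁺/Li. E°cell = +4.75 V, n = 1.
log K = nE°cell / 0.0592 = (1)(+4.75) / 0.0592 = 80.2.

80.2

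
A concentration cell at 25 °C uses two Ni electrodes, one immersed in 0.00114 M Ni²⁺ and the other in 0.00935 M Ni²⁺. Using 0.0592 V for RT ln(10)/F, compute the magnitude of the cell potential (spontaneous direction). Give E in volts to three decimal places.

+0.027 V

For a concentration cell E°cell = 0. The 0.00935 M side is the cathode (reduction is favoured where [Ni²⁺] is higher).
With n = 2, E = −(0.0592/2) log([Ni²⁺]ₐₙ/[Ni²⁺]꜀ₐₜ) = −(0.0592/2) log(0.00114/0.00935) = −(0.0592/2)(-0.914) = +0.027 V.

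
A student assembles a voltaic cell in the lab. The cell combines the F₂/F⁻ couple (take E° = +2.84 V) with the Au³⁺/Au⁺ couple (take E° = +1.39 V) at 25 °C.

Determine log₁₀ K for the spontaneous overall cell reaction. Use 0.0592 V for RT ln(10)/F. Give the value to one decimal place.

49.0

Cathode: F₂/F⁻; anode: Au³⁺/Au⁺. E°cell = +1.45 V, n = 2.
log K = nE°cell / 0.0592 = (2)(+1.45) / 0.0592 = 49.0.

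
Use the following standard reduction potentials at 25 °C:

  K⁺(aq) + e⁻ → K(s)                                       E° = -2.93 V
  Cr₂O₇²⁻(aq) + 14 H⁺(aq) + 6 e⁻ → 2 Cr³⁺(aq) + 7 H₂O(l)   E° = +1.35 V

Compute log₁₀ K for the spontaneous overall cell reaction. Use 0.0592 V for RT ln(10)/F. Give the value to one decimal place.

Cathode: Cr₂O₇²⁻/Cr³⁺; anode: K⁺/K. E°cell = +4.28 V, n = 6.
log K = nE°cell / 0.0592 = (6)(+4.28) / 0.0592 = 433.8.

433.8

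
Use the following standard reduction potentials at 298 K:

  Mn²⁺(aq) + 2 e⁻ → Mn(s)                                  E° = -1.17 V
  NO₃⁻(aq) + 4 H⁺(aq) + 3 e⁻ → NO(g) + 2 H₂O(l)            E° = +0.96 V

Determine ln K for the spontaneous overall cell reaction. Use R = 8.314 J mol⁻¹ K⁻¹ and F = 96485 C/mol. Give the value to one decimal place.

497.7

Cathode: NO₃⁻/NO; anode: Mn²⁺/Mn. E°cell = (+0.96) − (-1.17) = +2.13 V, with n = 6.
ΔG° = −nFE° = −RT ln K, so ln K = nFE°/(RT) = (6)(96485)(+2.13) / ((8.314)(298)) = 497.696.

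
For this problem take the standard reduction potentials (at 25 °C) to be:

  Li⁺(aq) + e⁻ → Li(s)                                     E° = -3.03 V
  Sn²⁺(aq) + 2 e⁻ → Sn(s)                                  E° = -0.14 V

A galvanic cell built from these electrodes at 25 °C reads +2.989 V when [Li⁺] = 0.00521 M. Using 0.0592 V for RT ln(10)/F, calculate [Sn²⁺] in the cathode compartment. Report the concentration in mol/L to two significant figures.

Sn²⁺/Sn is the cathode, Li⁺/Li the anode: E°cell = +2.89 V, n = 2.
Overall reaction: Sn²⁺(aq) + 2 Li(s) → Sn(s) + 2 Li⁺(aq); Q = [Li⁺]^2/[Sn²⁺]^1.
From E = E° − (0.0592/n) log Q: log Q = (E° − E)·n/0.0592 = (+2.89 − (+2.989))·2/0.0592 = -3.3446.
So 1·log[Sn²⁺] = 2·log(0.00521) − log Q = -4.5663 − (-3.3446) = -1.2217; [Sn²⁺] = 10^(-1.2217) ≈ 0.060 M.

0.060 M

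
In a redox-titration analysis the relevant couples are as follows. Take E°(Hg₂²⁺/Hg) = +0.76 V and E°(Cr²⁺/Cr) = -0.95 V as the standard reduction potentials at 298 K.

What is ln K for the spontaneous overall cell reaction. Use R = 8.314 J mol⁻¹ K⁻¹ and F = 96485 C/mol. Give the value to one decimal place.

133.2

Cathode: Hg₂²⁺/Hg; anode: Cr²⁺/Cr. E°cell = (+0.76) − (-0.95) = +1.71 V, with n = 2.
ΔG° = −nFE° = −RT ln K, so ln K = nFE°/(RT) = (2)(96485)(+1.71) / ((8.314)(298)) = 133.186.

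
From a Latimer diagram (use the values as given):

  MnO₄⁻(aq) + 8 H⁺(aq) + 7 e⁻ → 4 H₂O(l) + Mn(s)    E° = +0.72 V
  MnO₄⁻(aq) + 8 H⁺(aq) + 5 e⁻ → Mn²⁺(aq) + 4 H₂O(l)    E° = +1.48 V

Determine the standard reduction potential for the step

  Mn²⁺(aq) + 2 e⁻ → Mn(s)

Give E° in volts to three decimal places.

Sequential free energies add, so n₃E°₃ = n₁E°₁ + n₂E°₂.
With n₃ = 7, and the known step contributing 5×(+1.48) V, the unknown satisfies 2·E° = 7×(+0.72) − 5×(+1.48) = -2.360.
E° = -2.360 / 2 = -1.180 V.

-1.180 V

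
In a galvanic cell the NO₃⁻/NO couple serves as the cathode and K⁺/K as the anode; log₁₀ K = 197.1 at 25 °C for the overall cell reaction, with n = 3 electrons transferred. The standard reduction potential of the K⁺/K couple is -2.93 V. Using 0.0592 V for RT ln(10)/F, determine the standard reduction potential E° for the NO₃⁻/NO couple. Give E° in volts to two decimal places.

+0.96 V

E°cell = (0.0592/n)·log K = (0.0592/3)(197.1) = +3.889 V.
Since NO₃⁻/NO is the cathode and K⁺/K the anode, E°cell = E°(NO₃⁻/NO) − E°(K⁺/K).
So E°(NO₃⁻/NO) = E°cell + E°(K⁺/K) = +3.889 + (-2.93) = +0.96 V.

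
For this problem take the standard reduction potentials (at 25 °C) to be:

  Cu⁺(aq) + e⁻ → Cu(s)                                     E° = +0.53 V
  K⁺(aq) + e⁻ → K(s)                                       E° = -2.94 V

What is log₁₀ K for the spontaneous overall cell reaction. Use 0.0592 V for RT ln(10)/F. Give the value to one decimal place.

Cathode: Cu⁺/Cu; anode: K⁺/K. E°cell = +3.47 V, n = 1.
log K = nE°cell / 0.0592 = (1)(+3.47) / 0.0592 = 58.6.

58.6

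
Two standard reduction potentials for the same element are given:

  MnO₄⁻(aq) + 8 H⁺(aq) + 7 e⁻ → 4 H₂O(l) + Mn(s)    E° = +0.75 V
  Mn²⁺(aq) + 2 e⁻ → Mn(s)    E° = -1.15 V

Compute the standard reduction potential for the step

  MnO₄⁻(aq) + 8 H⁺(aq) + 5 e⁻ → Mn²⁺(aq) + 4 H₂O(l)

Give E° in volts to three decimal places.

Sequential free energies add, so n₃E°₃ = n₁E°₁ + n₂E°₂.
With n₃ = 7, and the known step contributing 2×(-1.15) V, the unknown satisfies 5·E° = 7×(+0.75) − 2×(-1.15) = +7.550.
E° = +7.550 / 5 = +1.510 V.

+1.510 V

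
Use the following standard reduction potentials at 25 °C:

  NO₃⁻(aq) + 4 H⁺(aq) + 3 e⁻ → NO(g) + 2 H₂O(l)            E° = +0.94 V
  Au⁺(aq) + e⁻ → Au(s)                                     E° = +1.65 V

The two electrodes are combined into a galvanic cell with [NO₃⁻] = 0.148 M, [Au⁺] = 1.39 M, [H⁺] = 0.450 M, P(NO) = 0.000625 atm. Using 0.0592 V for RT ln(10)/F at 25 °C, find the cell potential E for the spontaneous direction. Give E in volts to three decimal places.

+0.699 V

Au⁺/Au is the cathode (higher E°), NO₃⁻/NO the anode: E°cell = +1.65 − (+0.94) = +0.71 V, n = 3.
Overall: 3 Au⁺(aq) + NO(g) + 2 H₂O(l) → 3 Au(s) + NO₃⁻(aq) + 4 H⁺(aq)
Q = [NO₃⁻]·[H⁺]^4 / ([Au⁺]^3·P(NO)); log Q = 0.558.
E = E° − (0.0592/n) log Q = +0.71 − (0.0592/3)(0.558) = +0.699 V.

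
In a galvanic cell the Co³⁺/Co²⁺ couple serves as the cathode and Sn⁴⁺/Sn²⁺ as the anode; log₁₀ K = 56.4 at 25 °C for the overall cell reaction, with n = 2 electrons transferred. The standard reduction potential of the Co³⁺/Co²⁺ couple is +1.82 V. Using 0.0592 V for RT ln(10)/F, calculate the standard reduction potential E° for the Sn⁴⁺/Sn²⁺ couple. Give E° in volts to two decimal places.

E°cell = (0.0592/n)·log K = (0.0592/2)(56.4) = +1.669 V.
Since Co³⁺/Co²⁺ is the cathode and Sn⁴⁺/Sn²⁺ the anode, E°cell = E°(Co³⁺/Co²⁺) − E°(Sn⁴⁺/Sn²⁺).
So E°(Sn⁴⁺/Sn²⁺) = E°(Co³⁺/Co²⁺) − E°cell = (+1.82) − (+1.669) = +0.15 V.

+0.15 V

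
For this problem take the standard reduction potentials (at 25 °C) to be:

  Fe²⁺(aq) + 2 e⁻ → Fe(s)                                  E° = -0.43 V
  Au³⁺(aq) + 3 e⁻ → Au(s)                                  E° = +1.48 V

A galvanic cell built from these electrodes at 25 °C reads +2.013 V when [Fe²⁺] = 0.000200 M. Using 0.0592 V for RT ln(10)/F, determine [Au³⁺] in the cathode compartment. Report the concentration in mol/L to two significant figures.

0.47 M

Au³⁺/Au is the cathode, Fe²⁺/Fe the anode: E°cell = +1.91 V, n = 6.
Overall reaction: 2 Au³⁺(aq) + 3 Fe(s) → 2 Au(s) + 3 Fe²⁺(aq); Q = [Fe²⁺]^3/[Au³⁺]^2.
From E = E° − (0.0592/n) log Q: log Q = (E° − E)·n/0.0592 = (+1.91 − (+2.013))·6/0.0592 = -10.4392.
So 2·log[Au³⁺] = 3·log(0.0002) − log Q = -11.0969 − (-10.4392) = -0.6577; log[Au³⁺] = -0.6577 / 2 = -0.3288; [Au³⁺] = 10^(-0.3288) ≈ 0.47 M.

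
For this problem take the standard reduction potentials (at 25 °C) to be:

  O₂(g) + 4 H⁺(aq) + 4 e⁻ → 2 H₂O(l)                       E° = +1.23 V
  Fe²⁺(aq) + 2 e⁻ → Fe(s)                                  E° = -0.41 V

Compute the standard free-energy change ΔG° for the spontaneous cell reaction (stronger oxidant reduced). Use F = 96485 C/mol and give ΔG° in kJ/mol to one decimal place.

-632.9 kJ/mol

O₂/H₂O (E° = +1.23 V) is the cathode; Fe²⁺/Fe (E° = -0.41 V) is the anode, so E°cell = +1.64 V.
Balancing electrons gives n = 4 (lcm of 4 and 2).
ΔG° = −nFE° = −(4)(96485)(+1.64) = -632,942 J = -632.9 kJ/mol.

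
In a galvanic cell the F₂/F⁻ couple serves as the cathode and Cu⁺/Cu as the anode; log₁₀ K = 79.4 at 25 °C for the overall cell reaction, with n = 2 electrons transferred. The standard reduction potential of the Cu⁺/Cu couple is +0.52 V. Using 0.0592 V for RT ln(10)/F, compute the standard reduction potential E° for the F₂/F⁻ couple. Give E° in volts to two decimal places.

E°cell = (0.0592/n)·log K = (0.0592/2)(79.4) = +2.350 V.
Since F₂/F⁻ is the cathode and Cu⁺/Cu the anode, E°cell = E°(F₂/F⁻) − E°(Cu⁺/Cu).
So E°(F₂/F⁻) = E°cell + E°(Cu⁺/Cu) = +2.350 + (+0.52) = +2.87 V.

+2.87 V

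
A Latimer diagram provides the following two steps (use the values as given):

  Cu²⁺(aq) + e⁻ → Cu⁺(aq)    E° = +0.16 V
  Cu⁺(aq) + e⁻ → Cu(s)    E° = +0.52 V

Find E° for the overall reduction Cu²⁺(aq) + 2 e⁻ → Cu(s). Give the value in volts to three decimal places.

+0.340 V

Adding the free-energy changes (−nFE°) of the two steps gives −n₃FE°₃ = −n₁FE°₁ − n₂FE°₂.
E°₃ = (1×+0.16 + 1×+0.52) / 2 = (+0.680) / 2 = +0.340 V.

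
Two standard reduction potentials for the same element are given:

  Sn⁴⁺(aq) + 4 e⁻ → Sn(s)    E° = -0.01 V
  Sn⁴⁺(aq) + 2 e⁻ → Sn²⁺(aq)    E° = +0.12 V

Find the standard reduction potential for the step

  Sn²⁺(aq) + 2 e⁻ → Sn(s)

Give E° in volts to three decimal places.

Sequential free energies add, so n₃E°₃ = n₁E°₁ + n₂E°₂.
With n₃ = 4, and the known step contributing 2×(+0.12) V, the unknown satisfies 2·E° = 4×(-0.01) − 2×(+0.12) = -0.280.
E° = -0.280 / 2 = -0.140 V.

-0.140 V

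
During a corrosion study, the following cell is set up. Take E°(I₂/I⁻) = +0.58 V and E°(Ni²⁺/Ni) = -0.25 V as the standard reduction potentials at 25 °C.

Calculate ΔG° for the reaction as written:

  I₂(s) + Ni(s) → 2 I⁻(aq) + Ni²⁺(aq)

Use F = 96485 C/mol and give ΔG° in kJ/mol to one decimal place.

As written, I₂/I⁻ is reduced (cathode) and Ni²⁺/Ni is oxidised (anode), so E°cell = (+0.58) − (-0.25) = +0.83 V.
Balancing electrons gives n = 2.
ΔG° = −nFE° = −(2)(96485)(+0.83) = -160,165 J = -160.2 kJ/mol.

-160.2 kJ/mol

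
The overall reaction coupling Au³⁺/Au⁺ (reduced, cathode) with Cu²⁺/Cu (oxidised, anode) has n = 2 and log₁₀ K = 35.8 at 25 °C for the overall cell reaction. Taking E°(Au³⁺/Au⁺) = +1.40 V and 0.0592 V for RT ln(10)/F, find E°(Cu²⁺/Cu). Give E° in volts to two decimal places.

E°cell = (0.0592/n)·log K = (0.0592/2)(35.8) = +1.060 V.
Since Au³⁺/Au⁺ is the cathode and Cu²⁺/Cu the anode, E°cell = E°(Au³⁺/Au⁺) − E°(Cu²⁺/Cu).
So E°(Cu²⁺/Cu) = E°(Au³⁺/Au⁺) − E°cell = (+1.40) − (+1.060) = +0.34 V.

+0.34 V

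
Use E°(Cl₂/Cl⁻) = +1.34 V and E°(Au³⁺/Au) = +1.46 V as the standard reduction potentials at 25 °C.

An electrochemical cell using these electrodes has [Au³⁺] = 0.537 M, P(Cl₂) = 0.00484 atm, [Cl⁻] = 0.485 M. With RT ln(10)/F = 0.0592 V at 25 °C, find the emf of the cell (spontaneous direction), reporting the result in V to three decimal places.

Au³⁺/Au is the cathode (higher E°), Cl₂/Cl⁻ the anode: E°cell = +1.46 − (+1.34) = +0.12 V, n = 6.
Overall: 2 Au³⁺(aq) + 6 Cl⁻(aq) → 2 Au(s) + 3 Cl₂(g)
Q = P(Cl₂)^3 / ([Au³⁺]^2·[Cl⁻]^6); log Q = -4.520.
E = E° − (0.0592/n) log Q = +0.12 − (0.0592/6)(-4.520) = +0.165 V.

+0.165 V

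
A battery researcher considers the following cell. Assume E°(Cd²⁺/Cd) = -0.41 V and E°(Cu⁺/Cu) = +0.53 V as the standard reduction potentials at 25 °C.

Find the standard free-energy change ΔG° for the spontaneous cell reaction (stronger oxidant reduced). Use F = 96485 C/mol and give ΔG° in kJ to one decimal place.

Cu⁺/Cu (E° = +0.53 V) is the cathode; Cd²⁺/Cd (E° = -0.41 V) is the anode, so E°cell = +0.94 V.
Balancing electrons gives n = 2 (lcm of 1 and 2).
ΔG° = −nFE° = −(2)(96485)(+0.94) = -181,392 J = -181.4 kJ.

-181.4 kJ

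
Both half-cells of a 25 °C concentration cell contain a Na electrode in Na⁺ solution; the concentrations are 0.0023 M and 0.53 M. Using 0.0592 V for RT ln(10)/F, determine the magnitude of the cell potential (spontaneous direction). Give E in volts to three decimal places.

+0.140 V

For a concentration cell E°cell = 0. The 0.53 M side is the cathode (reduction is favoured where [Na⁺] is higher).
With n = 1, E = −(0.0592/1) log([Na⁺]ₐₙ/[Na⁺]꜀ₐₜ) = −(0.0592/1) log(0.0023/0.53) = −(0.0592/1)(-2.363) = +0.140 V.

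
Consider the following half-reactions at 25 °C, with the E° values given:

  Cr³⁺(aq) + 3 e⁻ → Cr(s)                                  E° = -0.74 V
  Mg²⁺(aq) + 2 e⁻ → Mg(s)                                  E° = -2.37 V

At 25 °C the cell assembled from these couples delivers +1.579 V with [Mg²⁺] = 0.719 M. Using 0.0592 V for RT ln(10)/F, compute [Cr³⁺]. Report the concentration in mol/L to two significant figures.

Cr³⁺/Cr is the cathode, Mg²⁺/Mg the anode: E°cell = +1.63 V, n = 6.
Overall reaction: 2 Cr³⁺(aq) + 3 Mg(s) → 2 Cr(s) + 3 Mg²⁺(aq); Q = [Mg²⁺]^3/[Cr³⁺]^2.
From E = E° − (0.0592/n) log Q: log Q = (E° − E)·n/0.0592 = (+1.63 − (+1.579))·6/0.0592 = 5.1689.
So 2·log[Cr³⁺] = 3·log(0.719) − log Q = -0.4298 − (5.1689) = -5.5987; log[Cr³⁺] = -5.5987 / 2 = -2.7994; [Cr³⁺] = 10^(-2.7994) ≈ 0.0016 M.

0.0016 M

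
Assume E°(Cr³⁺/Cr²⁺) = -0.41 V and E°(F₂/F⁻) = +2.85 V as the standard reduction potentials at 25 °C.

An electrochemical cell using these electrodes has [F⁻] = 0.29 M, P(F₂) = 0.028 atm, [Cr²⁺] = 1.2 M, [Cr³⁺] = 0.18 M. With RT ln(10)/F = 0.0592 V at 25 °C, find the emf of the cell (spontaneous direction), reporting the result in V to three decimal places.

F₂/F⁻ is the cathode (higher E°), Cr³⁺/Cr²⁺ the anode: E°cell = +2.85 − (-0.41) = +3.26 V, n = 2.
Overall: F₂(g) + 2 Cr²⁺(aq) → 2 F⁻(aq) + 2 Cr³⁺(aq)
Q = [F⁻]^2·[Cr³⁺]^2 / (P(F₂)·[Cr²⁺]^2); log Q = -1.170.
E = E° − (0.0592/n) log Q = +3.26 − (0.0592/2)(-1.170) = +3.295 V.

+3.295 V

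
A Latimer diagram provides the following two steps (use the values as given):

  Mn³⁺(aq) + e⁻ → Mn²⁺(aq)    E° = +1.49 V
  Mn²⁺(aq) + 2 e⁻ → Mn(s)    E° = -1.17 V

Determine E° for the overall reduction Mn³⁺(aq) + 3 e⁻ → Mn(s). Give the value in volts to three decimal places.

Since ΔG° = −nFE° is additive over sequential reductions, n₃E°₃ = n₁E°₁ + n₂E°₂.
E°₃ = (1×+1.49 + 2×-1.17) / 3 = (-0.850) / 3 = -0.283 V.

-0.283 V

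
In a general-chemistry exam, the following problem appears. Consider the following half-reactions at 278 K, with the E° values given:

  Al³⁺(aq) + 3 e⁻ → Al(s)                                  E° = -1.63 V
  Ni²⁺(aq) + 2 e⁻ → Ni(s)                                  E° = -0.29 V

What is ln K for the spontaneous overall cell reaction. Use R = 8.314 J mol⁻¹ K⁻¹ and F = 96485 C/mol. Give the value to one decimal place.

335.6

Cathode: Ni²⁺/Ni; anode: Al³⁺/Al. E°cell = (-0.29) − (-1.63) = +1.34 V, with n = 6.
ΔG° = −nFE° = −RT ln K, so ln K = nFE°/(RT) = (6)(96485)(+1.34) / ((8.314)(278)) = 335.630.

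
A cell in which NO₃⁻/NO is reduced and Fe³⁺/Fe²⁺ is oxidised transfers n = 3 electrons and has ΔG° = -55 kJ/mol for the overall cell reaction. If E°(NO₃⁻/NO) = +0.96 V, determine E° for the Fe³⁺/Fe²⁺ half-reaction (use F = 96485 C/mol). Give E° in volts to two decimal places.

E°cell = −ΔG°/(nF) = −(-55×10³)/((3)(96485)) = +0.190 V.
Since NO₃⁻/NO is the cathode and Fe³⁺/Fe²⁺ the anode, E°cell = E°(NO₃⁻/NO) − E°(Fe³⁺/Fe²⁺).
So E°(Fe³⁺/Fe²⁺) = E°(NO₃⁻/NO) − E°cell = (+0.96) − (+0.190) = +0.77 V.

+0.77 V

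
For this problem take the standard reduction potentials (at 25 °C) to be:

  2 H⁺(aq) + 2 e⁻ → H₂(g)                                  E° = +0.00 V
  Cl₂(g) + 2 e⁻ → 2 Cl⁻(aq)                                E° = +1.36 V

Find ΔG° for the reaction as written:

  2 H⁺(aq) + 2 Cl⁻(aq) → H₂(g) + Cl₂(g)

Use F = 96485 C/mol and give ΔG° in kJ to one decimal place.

+262.4 kJ

As written, H⁺/H₂ is reduced (cathode) and Cl₂/Cl⁻ is oxidised (anode), so E°cell = (+0.00) − (+1.36) = -1.36 V.
Balancing electrons gives n = 2.
ΔG° = −nFE° = −(2)(96485)(-1.36) = 262,439 J = +262.4 kJ.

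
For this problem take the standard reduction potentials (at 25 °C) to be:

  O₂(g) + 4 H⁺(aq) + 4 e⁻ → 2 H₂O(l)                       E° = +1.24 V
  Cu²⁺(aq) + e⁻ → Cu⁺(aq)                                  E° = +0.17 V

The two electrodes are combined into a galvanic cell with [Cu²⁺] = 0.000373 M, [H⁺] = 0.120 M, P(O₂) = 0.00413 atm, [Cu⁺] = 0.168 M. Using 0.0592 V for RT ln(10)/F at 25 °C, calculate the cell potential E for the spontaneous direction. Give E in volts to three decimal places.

O₂/H₂O is the cathode (higher E°), Cu²⁺/Cu⁺ the anode: E°cell = +1.24 − (+0.17) = +1.07 V, n = 4.
Overall: O₂(g) + 4 H⁺(aq) + 4 Cu⁺(aq) → 2 H₂O(l) + 4 Cu²⁺(aq)
Q = [Cu²⁺]^4 / (P(O₂)·[H⁺]^4·[Cu⁺]^4); log Q = -4.547.
E = E° − (0.0592/n) log Q = +1.07 − (0.0592/4)(-4.547) = +1.137 V.

+1.137 V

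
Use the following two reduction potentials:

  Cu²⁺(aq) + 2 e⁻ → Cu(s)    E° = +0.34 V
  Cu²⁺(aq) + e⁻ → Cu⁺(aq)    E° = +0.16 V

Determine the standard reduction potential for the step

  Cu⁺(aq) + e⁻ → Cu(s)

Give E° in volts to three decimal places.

+0.520 V

Sequential free energies add, so n₃E°₃ = n₁E°₁ + n₂E°₂.
With n₃ = 2, and the known step contributing 1×(+0.16) V, the unknown satisfies 1·E° = 2×(+0.34) − 1×(+0.16) = +0.520.
E° = +0.520 / 1 = +0.520 V.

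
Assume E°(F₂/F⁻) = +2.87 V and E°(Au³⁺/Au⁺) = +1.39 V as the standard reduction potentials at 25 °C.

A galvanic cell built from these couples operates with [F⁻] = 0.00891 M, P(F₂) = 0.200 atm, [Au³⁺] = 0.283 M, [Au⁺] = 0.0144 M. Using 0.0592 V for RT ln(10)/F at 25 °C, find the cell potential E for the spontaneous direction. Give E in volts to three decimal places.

+1.542 V

F₂/F⁻ is the cathode (higher E°), Au³⁺/Au⁺ the anode: E°cell = +2.87 − (+1.39) = +1.48 V, n = 2.
Overall: F₂(g) + Au⁺(aq) → 2 F⁻(aq) + Au³⁺(aq)
Q = [F⁻]^2·[Au³⁺] / (P(F₂)·[Au⁺]); log Q = -2.108.
E = E° − (0.0592/n) log Q = +1.48 − (0.0592/2)(-2.108) = +1.542 V.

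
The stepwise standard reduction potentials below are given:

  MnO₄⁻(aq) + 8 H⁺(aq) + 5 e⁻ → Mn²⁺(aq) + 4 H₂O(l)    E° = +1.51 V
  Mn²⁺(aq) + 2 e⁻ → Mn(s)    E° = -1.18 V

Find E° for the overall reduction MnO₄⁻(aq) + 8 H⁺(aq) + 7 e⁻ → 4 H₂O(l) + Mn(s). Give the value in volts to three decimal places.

Adding the free-energy changes (−nFE°) of the two steps gives −n₃FE°₃ = −n₁FE°₁ − n₂FE°₂.
E°₃ = (5×+1.51 + 2×-1.18) / 7 = (+5.190) / 7 = +0.741 V.

+0.741 V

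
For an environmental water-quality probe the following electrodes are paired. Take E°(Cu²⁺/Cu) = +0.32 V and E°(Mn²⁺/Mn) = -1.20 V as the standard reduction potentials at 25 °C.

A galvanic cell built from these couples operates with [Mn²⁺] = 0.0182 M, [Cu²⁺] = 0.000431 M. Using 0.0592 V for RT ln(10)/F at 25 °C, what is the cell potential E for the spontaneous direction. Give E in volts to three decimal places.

+1.472 V

Cu²⁺/Cu is the cathode (higher E°), Mn²⁺/Mn the anode: E°cell = +0.32 − (-1.20) = +1.52 V, n = 2.
Overall: Cu²⁺(aq) + Mn(s) → Cu(s) + Mn²⁺(aq)
Q = [Mn²⁺] / ([Cu²⁺]); log Q = 1.626.
E = E° − (0.0592/n) log Q = +1.52 − (0.0592/2)(1.626) = +1.472 V.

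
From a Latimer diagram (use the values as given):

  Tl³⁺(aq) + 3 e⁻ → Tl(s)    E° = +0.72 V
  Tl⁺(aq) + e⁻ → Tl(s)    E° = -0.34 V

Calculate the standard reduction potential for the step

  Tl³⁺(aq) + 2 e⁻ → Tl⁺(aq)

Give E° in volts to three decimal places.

+1.250 V

Sequential free energies add, so n₃E°₃ = n₁E°₁ + n₂E°₂.
With n₃ = 3, and the known step contributing 1×(-0.34) V, the unknown satisfies 2·E° = 3×(+0.72) − 1×(-0.34) = +2.500.
E° = +2.500 / 2 = +1.250 V.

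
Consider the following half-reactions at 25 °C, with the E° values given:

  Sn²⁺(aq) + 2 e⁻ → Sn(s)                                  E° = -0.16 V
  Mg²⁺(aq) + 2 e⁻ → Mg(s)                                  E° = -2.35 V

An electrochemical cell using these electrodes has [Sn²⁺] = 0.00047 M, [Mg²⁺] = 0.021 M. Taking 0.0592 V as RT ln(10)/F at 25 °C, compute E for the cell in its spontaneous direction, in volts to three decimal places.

+2.141 V

Sn²⁺/Sn is the cathode (higher E°), Mg²⁺/Mg the anode: E°cell = -0.16 − (-2.35) = +2.19 V, n = 2.
Overall: Sn²⁺(aq) + Mg(s) → Sn(s) + Mg²⁺(aq)
Q = [Mg²⁺] / ([Sn²⁺]); log Q = 1.650.
E = E° − (0.0592/n) log Q = +2.19 − (0.0592/2)(1.650) = +2.141 V.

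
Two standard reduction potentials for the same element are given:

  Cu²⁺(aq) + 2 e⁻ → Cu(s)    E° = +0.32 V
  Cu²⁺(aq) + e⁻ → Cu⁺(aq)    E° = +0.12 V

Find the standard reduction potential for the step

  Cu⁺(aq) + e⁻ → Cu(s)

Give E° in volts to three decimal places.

+0.520 V

Sequential free energies add, so n₃E°₃ = n₁E°₁ + n₂E°₂.
With n₃ = 2, and the known step contributing 1×(+0.12) V, the unknown satisfies 1·E° = 2×(+0.32) − 1×(+0.12) = +0.520.
E° = +0.520 / 1 = +0.520 V.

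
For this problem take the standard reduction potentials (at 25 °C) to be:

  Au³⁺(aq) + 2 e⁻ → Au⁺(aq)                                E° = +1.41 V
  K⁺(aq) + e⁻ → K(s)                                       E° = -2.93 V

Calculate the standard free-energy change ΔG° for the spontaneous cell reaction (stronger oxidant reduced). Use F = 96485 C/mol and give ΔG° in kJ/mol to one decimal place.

Au³⁺/Au⁺ (E° = +1.41 V) is the cathode; K⁺/K (E° = -2.93 V) is the anode, so E°cell = +4.34 V.
Balancing electrons gives n = 2 (lcm of 2 and 1).
ΔG° = −nFE° = −(2)(96485)(+4.34) = -837,490 J = -837.5 kJ/mol.

-837.5 kJ/mol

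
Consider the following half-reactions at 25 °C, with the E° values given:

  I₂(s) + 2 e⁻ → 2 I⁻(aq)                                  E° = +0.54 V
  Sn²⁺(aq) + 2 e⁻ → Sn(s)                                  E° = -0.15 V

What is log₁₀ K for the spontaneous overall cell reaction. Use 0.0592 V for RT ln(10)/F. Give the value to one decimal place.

23.3

Cathode: I₂/I⁻; anode: Sn²⁺/Sn. E°cell = +0.69 V, n = 2.
log K = nE°cell / 0.0592 = (2)(+0.69) / 0.0592 = 23.3.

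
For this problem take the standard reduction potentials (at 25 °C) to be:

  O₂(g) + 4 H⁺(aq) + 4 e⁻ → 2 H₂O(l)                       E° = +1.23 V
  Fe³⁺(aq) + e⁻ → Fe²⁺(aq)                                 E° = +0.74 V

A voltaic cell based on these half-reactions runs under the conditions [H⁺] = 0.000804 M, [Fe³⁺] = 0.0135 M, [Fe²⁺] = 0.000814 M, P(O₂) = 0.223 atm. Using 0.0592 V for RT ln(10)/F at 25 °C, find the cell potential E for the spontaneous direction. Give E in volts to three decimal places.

O₂/H₂O is the cathode (higher E°), Fe³⁺/Fe²⁺ the anode: E°cell = +1.23 − (+0.74) = +0.49 V, n = 4.
Overall: O₂(g) + 4 H⁺(aq) + 4 Fe²⁺(aq) → 2 H₂O(l) + 4 Fe³⁺(aq)
Q = [Fe³⁺]^4 / (P(O₂)·[H⁺]^4·[Fe²⁺]^4); log Q = 17.910.
E = E° − (0.0592/n) log Q = +0.49 − (0.0592/4)(17.910) = +0.225 V.

+0.225 V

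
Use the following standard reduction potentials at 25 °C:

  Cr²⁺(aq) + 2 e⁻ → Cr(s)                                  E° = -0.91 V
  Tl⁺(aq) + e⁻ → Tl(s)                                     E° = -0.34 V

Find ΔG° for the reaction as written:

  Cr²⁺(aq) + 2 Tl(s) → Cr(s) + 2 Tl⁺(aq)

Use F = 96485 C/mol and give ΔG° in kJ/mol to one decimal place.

As written, Cr²⁺/Cr is reduced (cathode) and Tl⁺/Tl is oxidised (anode), so E°cell = (-0.91) − (-0.34) = -0.57 V.
Balancing electrons gives n = 2.
ΔG° = −nFE° = −(2)(96485)(-0.57) = 109,993 J = +110.0 kJ/mol.

+110.0 kJ/mol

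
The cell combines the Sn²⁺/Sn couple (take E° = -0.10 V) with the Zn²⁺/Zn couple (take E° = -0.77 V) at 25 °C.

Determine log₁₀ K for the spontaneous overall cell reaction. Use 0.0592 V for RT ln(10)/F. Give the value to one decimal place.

Cathode: Sn²⁺/Sn; anode: Zn²⁺/Zn. E°cell = +0.67 V, n = 2.
log K = nE°cell / 0.0592 = (2)(+0.67) / 0.0592 = 22.6.

22.6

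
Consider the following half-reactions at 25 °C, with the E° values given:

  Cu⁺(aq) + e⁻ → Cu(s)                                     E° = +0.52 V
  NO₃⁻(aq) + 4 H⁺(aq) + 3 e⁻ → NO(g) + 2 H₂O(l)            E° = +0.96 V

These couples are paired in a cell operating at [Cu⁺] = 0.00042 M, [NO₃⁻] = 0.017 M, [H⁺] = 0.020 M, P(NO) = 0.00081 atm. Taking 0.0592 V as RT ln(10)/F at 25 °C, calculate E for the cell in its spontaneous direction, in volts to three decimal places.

+0.532 V

NO₃⁻/NO is the cathode (higher E°), Cu⁺/Cu the anode: E°cell = +0.96 − (+0.52) = +0.44 V, n = 3.
Overall: NO₃⁻(aq) + 4 H⁺(aq) + 3 Cu(s) → NO(g) + 2 H₂O(l) + 3 Cu⁺(aq)
Q = P(NO)·[Cu⁺]^3 / ([NO₃⁻]·[H⁺]^4); log Q = -4.656.
E = E° − (0.0592/n) log Q = +0.44 − (0.0592/3)(-4.656) = +0.532 V.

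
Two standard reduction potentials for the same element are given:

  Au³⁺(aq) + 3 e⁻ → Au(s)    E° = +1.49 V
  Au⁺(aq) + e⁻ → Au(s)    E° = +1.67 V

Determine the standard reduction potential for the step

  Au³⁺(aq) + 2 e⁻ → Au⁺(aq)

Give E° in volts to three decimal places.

Sequential free energies add, so n₃E°₃ = n₁E°₁ + n₂E°₂.
With n₃ = 3, and the known step contributing 1×(+1.67) V, the unknown satisfies 2·E° = 3×(+1.49) − 1×(+1.67) = +2.800.
E° = +2.800 / 2 = +1.400 V.

+1.400 V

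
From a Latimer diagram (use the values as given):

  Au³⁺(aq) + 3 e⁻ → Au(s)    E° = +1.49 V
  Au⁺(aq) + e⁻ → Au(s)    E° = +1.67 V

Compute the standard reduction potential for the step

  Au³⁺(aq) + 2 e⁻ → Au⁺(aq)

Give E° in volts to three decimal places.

Sequential free energies add, so n₃E°₃ = n₁E°₁ + n₂E°₂.
With n₃ = 3, and the known step contributing 1×(+1.67) V, the unknown satisfies 2·E° = 3×(+1.49) − 1×(+1.67) = +2.800.
E° = +2.800 / 2 = +1.400 V.

+1.400 V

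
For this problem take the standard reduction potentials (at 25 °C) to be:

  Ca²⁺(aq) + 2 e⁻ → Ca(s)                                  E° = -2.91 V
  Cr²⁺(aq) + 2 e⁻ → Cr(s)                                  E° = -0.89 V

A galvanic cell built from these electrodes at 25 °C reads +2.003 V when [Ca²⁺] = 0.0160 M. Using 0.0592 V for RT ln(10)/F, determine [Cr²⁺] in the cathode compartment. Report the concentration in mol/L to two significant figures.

0.0043 M

Cr²⁺/Cr is the cathode, Ca²⁺/Ca the anode: E°cell = +2.02 V, n = 2.
Overall reaction: Cr²⁺(aq) + Ca(s) → Cr(s) + Ca²⁺(aq); Q = [Ca²⁺]^1/[Cr²⁺]^1.
From E = E° − (0.0592/n) log Q: log Q = (E° − E)·n/0.0592 = (+2.02 − (+2.003))·2/0.0592 = 0.5743.
So 1·log[Cr²⁺] = 1·log(0.016) − log Q = -1.7959 − (0.5743) = -2.3702; [Cr²⁺] = 10^(-2.3702) ≈ 0.0043 M.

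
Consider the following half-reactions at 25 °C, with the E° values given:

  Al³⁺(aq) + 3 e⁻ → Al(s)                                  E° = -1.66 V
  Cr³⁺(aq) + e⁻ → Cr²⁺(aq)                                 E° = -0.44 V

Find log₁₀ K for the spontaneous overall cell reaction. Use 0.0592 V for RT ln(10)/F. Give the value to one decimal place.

Cathode: Cr³⁺/Cr²⁺; anode: Al³⁺/Al. E°cell = +1.22 V, n = 3.
log K = nE°cell / 0.0592 = (3)(+1.22) / 0.0592 = 61.8.

61.8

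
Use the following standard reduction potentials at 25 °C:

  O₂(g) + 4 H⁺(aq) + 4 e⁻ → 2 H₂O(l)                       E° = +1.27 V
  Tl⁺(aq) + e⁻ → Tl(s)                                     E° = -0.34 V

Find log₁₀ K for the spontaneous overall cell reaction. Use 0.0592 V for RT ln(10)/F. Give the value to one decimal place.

Cathode: O₂/H₂O; anode: Tl⁺/Tl. E°cell = +1.61 V, n = 4.
log K = nE°cell / 0.0592 = (4)(+1.61) / 0.0592 = 108.8.

108.8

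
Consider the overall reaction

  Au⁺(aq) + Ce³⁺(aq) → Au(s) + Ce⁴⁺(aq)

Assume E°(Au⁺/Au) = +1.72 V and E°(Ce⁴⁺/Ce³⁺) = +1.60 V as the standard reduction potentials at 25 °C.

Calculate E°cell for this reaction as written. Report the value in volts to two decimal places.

+0.12 V

The Au⁺/Au couple has the higher reduction potential, so it is the cathode; Ce⁴⁺/Ce³⁺ is oxidised at the anode.
E°cell = E°(cathode) − E°(anode) = (+1.72) − (+1.60) = +0.12 V.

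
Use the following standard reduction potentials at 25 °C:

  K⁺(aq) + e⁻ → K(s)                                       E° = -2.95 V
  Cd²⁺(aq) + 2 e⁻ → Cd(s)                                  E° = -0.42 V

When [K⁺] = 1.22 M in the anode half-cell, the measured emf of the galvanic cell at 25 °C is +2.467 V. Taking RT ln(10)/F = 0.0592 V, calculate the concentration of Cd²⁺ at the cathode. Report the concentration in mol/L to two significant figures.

0.011 M

Cd²⁺/Cd is the cathode, K⁺/K the anode: E°cell = +2.53 V, n = 2.
Overall reaction: Cd²⁺(aq) + 2 K(s) → Cd(s) + 2 K⁺(aq); Q = [K⁺]^2/[Cd²⁺]^1.
From E = E° − (0.0592/n) log Q: log Q = (E° − E)·n/0.0592 = (+2.53 − (+2.467))·2/0.0592 = 2.1284.
So 1·log[Cd²⁺] = 2·log(1.22) − log Q = 0.1727 − (2.1284) = -1.9557; [Cd²⁺] = 10^(-1.9557) ≈ 0.011 M.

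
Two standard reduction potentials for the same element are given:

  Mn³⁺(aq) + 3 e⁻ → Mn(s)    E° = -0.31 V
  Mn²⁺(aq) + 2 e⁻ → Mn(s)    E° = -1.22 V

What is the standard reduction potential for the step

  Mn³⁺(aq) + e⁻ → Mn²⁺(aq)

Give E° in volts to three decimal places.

Sequential free energies add, so n₃E°₃ = n₁E°₁ + n₂E°₂.
With n₃ = 3, and the known step contributing 2×(-1.22) V, the unknown satisfies 1·E° = 3×(-0.31) − 2×(-1.22) = +1.510.
E° = +1.510 / 1 = +1.510 V.

+1.510 V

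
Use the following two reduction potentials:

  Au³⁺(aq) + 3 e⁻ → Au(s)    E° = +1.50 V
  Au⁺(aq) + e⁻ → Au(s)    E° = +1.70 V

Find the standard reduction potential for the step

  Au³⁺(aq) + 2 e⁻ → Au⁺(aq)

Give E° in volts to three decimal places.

Sequential free energies add, so n₃E°₃ = n₁E°₁ + n₂E°₂.
With n₃ = 3, and the known step contributing 1×(+1.70) V, the unknown satisfies 2·E° = 3×(+1.50) − 1×(+1.70) = +2.800.
E° = +2.800 / 2 = +1.400 V.

+1.400 V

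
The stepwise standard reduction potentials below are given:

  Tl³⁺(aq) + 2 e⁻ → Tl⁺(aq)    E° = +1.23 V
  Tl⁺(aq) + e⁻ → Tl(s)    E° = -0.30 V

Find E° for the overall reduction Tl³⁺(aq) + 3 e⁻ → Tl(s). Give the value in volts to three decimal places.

Standard free energies of sequential steps add: ΔG°₃ = ΔG°₁ + ΔG°₂, so n₃E°₃ = n₁E°₁ + n₂E°₂.
E°₃ = (2×+1.23 + 1×-0.30) / 3 = (+2.160) / 3 = +0.720 V.

+0.720 V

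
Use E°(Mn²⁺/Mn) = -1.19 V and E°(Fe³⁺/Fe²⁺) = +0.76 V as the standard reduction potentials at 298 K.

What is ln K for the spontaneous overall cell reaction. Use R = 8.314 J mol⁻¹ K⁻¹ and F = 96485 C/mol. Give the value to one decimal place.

Cathode: Fe³⁺/Fe²⁺; anode: Mn²⁺/Mn. E°cell = (+0.76) − (-1.19) = +1.95 V, with n = 2.
ΔG° = −nFE° = −RT ln K, so ln K = nFE°/(RT) = (2)(96485)(+1.95) / ((8.314)(298)) = 151.879.

151.9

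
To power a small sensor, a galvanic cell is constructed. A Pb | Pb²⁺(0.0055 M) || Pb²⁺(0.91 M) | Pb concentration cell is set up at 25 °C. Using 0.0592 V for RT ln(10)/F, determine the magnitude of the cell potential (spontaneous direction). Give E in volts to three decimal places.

+0.066 V

For a concentration cell E°cell = 0. The 0.91 M side is the cathode (reduction is favoured where [Pb²⁺] is higher).
With n = 2, E = −(0.0592/2) log([Pb²⁺]ₐₙ/[Pb²⁺]꜀ₐₜ) = −(0.0592/2) log(0.0055/0.91) = −(0.0592/2)(-2.219) = +0.066 V.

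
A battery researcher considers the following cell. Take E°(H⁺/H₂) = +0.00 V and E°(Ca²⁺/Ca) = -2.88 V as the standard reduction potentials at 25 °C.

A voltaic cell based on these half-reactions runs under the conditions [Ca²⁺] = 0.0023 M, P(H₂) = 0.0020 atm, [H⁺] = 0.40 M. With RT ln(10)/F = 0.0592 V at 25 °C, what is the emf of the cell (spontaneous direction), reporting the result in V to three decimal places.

+3.014 V

H⁺/H₂ is the cathode (higher E°), Ca²⁺/Ca the anode: E°cell = +0.00 − (-2.88) = +2.88 V, n = 2.
Overall: 2 H⁺(aq) + Ca(s) → H₂(g) + Ca²⁺(aq)
Q = P(H₂)·[Ca²⁺] / ([H⁺]^2); log Q = -4.541.
E = E° − (0.0592/n) log Q = +2.88 − (0.0592/2)(-4.541) = +3.014 V.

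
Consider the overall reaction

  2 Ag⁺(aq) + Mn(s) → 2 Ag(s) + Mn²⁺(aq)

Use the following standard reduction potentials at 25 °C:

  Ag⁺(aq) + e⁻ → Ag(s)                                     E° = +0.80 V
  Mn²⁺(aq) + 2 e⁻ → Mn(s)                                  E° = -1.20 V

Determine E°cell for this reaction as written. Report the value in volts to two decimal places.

The Ag⁺/Ag couple has the higher reduction potential, so it is the cathode; Mn²⁺/Mn is oxidised at the anode.
E°cell = E°(cathode) − E°(anode) = (+0.80) − (-1.20) = +2.00 V.

+2.00 V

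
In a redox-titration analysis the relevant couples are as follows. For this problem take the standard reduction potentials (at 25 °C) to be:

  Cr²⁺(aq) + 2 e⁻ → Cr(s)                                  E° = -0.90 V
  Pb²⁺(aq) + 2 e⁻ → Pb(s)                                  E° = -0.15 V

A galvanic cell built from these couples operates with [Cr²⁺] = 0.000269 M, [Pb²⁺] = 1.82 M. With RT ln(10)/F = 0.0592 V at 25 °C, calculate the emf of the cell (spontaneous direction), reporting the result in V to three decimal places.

Pb²⁺/Pb is the cathode (higher E°), Cr²⁺/Cr the anode: E°cell = -0.15 − (-0.90) = +0.75 V, n = 2.
Overall: Pb²⁺(aq) + Cr(s) → Pb(s) + Cr²⁺(aq)
Q = [Cr²⁺] / ([Pb²⁺]); log Q = -3.830.
E = E° − (0.0592/n) log Q = +0.75 − (0.0592/2)(-3.830) = +0.863 V.

+0.863 V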